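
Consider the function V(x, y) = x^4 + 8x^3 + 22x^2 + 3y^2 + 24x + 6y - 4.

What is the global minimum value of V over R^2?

-16

V(x,y) separates as P(x) + Q(y) − 4, so its minimum is min P + min Q − 4.
P'(x) = 4(x + 1)(x + 2)(x + 3) vanishes at x ∈ {-3, -2, -1}; Q'(y) = 6y + 6 vanishes at y ∈ {-1}.
Local minima of P (where P''>0): P(-3)=-9, P(-1)=-9. Local minima of Q: Q(-1)=-3.
So the global minimum of V is P(-3) + Q(-1) − 4 = -9 − 3 − 4 = -16, attained at (-3, -1).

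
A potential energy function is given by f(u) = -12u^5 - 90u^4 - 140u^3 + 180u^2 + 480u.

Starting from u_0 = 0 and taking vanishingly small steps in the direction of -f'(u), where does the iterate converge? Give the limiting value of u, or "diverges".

-1

f'(u) = -60(u - 1)(u + 1)(u + 2)(u + 4), so f'(0) = 480.
Gradient descent moves in the -f' direction, i.e. u is decreasing.
The nearest critical point in that direction is u = -1, where f'' = 360 > 0 (a local minimum). The iterate converges there.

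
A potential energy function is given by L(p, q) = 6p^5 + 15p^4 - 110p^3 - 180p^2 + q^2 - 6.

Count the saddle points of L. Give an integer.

L separates as a function of p plus a function of q, so ∇L=0 decouples.
∂L/∂p = 30p(p - 3)(p + 1)(p + 4) = 0 at p ∈ {-4, -1, 0, 3}; ∂L/∂q = 2q = 0 at q ∈ {0}.
The Hessian is diagonal: diag(L_pp, L_qq). Second derivatives: L_pp(-4)=-2520, L_pp(-1)=360, L_pp(0)=-360, L_pp(3)=2520; L_qq(0)=2.
Saddle points occur where the two diagonal entries have opposite signs: (-4, 0), (0, 0). Count: 2.

2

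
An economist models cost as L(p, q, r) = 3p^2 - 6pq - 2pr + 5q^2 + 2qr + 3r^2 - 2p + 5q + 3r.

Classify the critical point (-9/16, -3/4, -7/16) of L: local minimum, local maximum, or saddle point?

The Hessian is constant: H = [[6, -6, -2], [-6, 10, 2], [-2, 2, 6]].
Leading principal minors: Δ₁ = 6, Δ₂ = 24, Δ₃ = 128.
All leading minors are positive, so H is positive definite: a local minimum.

local minimum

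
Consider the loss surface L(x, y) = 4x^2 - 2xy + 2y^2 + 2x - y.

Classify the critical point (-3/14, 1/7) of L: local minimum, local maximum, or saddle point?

local minimum

The Hessian of L is constant: H = [[8, -2], [-2, 4]].
det(H) = 8·4 − (-2)² = 28.
det(H) > 0 and tr(H) = 12 > 0, so H is positive definite and the point is a local minimum.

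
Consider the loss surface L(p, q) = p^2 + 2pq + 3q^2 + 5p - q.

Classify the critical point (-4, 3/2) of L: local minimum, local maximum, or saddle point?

local minimum

The Hessian of L is constant: H = [[2, 2], [2, 6]].
det(H) = 2·6 − 2² = 8.
det(H) > 0 and tr(H) = 8 > 0, so H is positive definite and the point is a local minimum.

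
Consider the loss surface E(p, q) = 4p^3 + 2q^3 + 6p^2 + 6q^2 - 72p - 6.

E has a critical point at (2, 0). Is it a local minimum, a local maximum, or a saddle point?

The mixed partial ∂²E/∂p∂q is 0, so the Hessian at any point is diag(E_pp, E_qq) = diag(12(2p + 1), 12(q + 1)).
At (2, 0): H = diag(60, 12).
Both eigenvalues are positive, so H is positive definite: a local minimum.

local minimum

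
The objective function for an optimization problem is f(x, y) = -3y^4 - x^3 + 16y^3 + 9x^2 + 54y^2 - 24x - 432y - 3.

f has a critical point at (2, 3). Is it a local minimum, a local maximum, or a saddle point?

local minimum

The mixed partial ∂²f/∂x∂y is 0, so the Hessian at any point is diag(f_xx, f_yy) = diag(6(-x + 3), 12(-3y^2 + 8y + 9)).
At (2, 3): H = diag(6, 72).
Both eigenvalues are positive, so H is positive definite: a local minimum.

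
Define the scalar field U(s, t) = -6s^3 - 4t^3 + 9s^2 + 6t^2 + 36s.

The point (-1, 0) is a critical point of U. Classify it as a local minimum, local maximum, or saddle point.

local minimum

The mixed partial ∂²U/∂s∂t is 0, so the Hessian at any point is diag(U_ss, U_tt) = diag(18(-2s + 1), 12(-2t + 1)).
At (-1, 0): H = diag(54, 12).
Both eigenvalues are positive, so H is positive definite: a local minimum.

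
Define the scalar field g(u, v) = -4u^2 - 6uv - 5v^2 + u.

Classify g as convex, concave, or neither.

concave

g is quadratic, so its Hessian is the constant matrix H = [[-8, -6], [-6, -10]].
det(H) = 44, tr(H) = -18.
det(H) > 0 and tr(H) < 0, so H is negative definite everywhere: concave.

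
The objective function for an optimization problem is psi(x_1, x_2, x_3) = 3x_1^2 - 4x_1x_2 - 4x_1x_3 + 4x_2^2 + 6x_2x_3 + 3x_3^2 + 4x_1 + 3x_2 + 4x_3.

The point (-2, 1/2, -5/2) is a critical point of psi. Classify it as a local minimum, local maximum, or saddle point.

local minimum

The Hessian is constant: H = [[6, -4, -4], [-4, 8, 6], [-4, 6, 6]].
Leading principal minors: Δ₁ = 6, Δ₂ = 32, Δ₃ = 40.
All leading minors are positive, so H is positive definite: a local minimum.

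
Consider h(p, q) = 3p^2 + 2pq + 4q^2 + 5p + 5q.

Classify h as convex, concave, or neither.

convex

h is quadratic, so its Hessian is the constant matrix H = [[6, 2], [2, 8]].
det(H) = 44, tr(H) = 14.
det(H) > 0 and tr(H) > 0, so H is positive definite everywhere: convex.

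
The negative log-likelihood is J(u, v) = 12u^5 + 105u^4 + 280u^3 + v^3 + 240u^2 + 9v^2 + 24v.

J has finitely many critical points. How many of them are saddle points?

4

J separates as a function of u plus a function of v, so ∇J=0 decouples.
∂J/∂u = 60u(u + 1)(u + 2)(u + 4) = 0 at u ∈ {-4, -2, -1, 0}; ∂J/∂v = 3(v + 2)(v + 4) = 0 at v ∈ {-4, -2}.
The Hessian is diagonal: diag(J_uu, J_vv). Second derivatives: J_uu(-4)=-1440, J_uu(-2)=240, J_uu(-1)=-180, J_uu(0)=480; J_vv(-4)=-6, J_vv(-2)=6.
Saddle points occur where the two diagonal entries have opposite signs: (-4, -2), (-2, -4), (-1, -2), (0, -4). Count: 4.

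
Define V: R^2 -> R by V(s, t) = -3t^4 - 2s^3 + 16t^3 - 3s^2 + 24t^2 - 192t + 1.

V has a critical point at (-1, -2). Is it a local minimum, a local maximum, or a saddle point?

saddle point

The mixed partial ∂²V/∂s∂t is 0, so the Hessian at any point is diag(V_ss, V_tt) = diag(-6(2s + 1), 12(-3t^2 + 8t + 4)).
At (-1, -2): H = diag(6, -288).
The eigenvalues have opposite signs, so H is indefinite: a saddle point.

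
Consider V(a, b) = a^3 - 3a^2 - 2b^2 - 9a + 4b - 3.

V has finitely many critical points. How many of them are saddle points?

V separates as a function of a plus a function of b, so ∇V=0 decouples.
∂V/∂a = 3(a - 3)(a + 1) = 0 at a ∈ {-1, 3}; ∂V/∂b = -4(b - 1) = 0 at b ∈ {1}.
The Hessian is diagonal: diag(V_aa, V_bb). Second derivatives: V_aa(-1)=-12, V_aa(3)=12; V_bb(1)=-4.
Saddle points occur where the two diagonal entries have opposite signs: (3, 1). Count: 1.

1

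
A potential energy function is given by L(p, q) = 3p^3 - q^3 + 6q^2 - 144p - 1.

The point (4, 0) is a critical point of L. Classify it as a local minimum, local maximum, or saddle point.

local minimum

The mixed partial ∂²L/∂p∂q is 0, so the Hessian at any point is diag(L_pp, L_qq) = diag(18p, 6(-q + 2)).
At (4, 0): H = diag(72, 12).
Both eigenvalues are positive, so H is positive definite: a local minimum.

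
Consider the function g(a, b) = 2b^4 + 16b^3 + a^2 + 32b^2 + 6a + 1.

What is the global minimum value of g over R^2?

g(a,b) separates as P(a) + Q(b) + 1, so its minimum is min P + min Q + 1.
P'(a) = 2a + 6 vanishes at a ∈ {-3}; Q'(b) = 8b(b + 2)(b + 4) vanishes at b ∈ {-4, -2, 0}.
Local minima of P (where P''>0): P(-3)=-9. Local minima of Q: Q(-4)=0, Q(0)=0.
So the global minimum of g is P(-3) + Q(-4) + 1 = -9 + 0 + 1 = -8, attained at (-3, -4).

-8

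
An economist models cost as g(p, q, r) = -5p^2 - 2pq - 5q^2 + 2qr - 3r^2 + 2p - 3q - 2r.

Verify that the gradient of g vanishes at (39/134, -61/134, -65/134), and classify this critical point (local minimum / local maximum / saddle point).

∇g = (-10p - 2q + 2, -2p - 10q + 2r - 3, 2q - 6r - 2); substituting (39/134, -61/134, -65/134) gives ∇g = (0, 0, 0), so (39/134, -61/134, -65/134) is indeed a critical point.
The Hessian is constant: H = [[-10, -2, 0], [-2, -10, 2], [0, 2, -6]].
Leading principal minors: Δ₁ = -10, Δ₂ = 96, Δ₃ = -536.
The minors alternate sign starting negative (−, +, −), so H is negative definite: a local maximum.

local maximum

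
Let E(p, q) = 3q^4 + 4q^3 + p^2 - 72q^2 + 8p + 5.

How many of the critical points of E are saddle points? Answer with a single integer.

E separates as a function of p plus a function of q, so ∇E=0 decouples.
∂E/∂p = 2(p + 4) = 0 at p ∈ {-4}; ∂E/∂q = 12q(q - 3)(q + 4) = 0 at q ∈ {-4, 0, 3}.
The Hessian is diagonal: diag(E_pp, E_qq). Second derivatives: E_pp(-4)=2; E_qq(-4)=336, E_qq(0)=-144, E_qq(3)=252.
Saddle points occur where the two diagonal entries have opposite signs: (-4, 0). Count: 1.

1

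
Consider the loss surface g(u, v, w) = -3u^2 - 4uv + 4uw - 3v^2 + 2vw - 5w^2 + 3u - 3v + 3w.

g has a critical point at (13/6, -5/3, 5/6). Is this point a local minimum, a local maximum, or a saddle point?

local maximum

The Hessian is constant: H = [[-6, -4, 4], [-4, -6, 2], [4, 2, -10]].
Leading principal minors: Δ₁ = -6, Δ₂ = 20, Δ₃ = -144.
The minors alternate sign starting negative (−, +, −), so H is negative definite: a local maximum.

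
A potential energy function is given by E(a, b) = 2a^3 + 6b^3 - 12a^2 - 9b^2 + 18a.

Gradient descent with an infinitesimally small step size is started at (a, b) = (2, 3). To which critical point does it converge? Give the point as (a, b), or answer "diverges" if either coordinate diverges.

E is separable, so gradient descent decouples: a follows -∂E/∂a, b follows -∂E/∂b.
∂E/∂a = 6(a - 3)(a - 1); at a=2 this is -6, so a increases.
∂E/∂b = 18b(b - 1); at b=3 this is 108, so b decreases.
a converges to its nearest critical value 3 (a local min of the a-part); b converges to 1. The iterate converges to (3, 1).

(3, 1)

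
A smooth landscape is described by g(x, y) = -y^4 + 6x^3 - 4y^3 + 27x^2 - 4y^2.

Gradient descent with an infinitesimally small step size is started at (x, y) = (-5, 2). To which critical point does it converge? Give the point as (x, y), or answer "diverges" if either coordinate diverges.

diverges

g is separable, so gradient descent decouples: x follows -∂g/∂x, y follows -∂g/∂y.
∂g/∂x = 18x(x + 3); at x=-5 this is 180, so x decreases.
∂g/∂y = -4y(y + 1)(y + 2); at y=2 this is -96, so y increases.
The x-coordinate has no critical point in that direction and runs off to infinity.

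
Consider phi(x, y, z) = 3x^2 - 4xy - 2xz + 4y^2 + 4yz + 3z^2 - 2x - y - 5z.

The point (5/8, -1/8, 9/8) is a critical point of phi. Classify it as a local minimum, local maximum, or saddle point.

local minimum

The Hessian is constant: H = [[6, -4, -2], [-4, 8, 4], [-2, 4, 6]].
Leading principal minors: Δ₁ = 6, Δ₂ = 32, Δ₃ = 128.
All leading minors are positive, so H is positive definite: a local minimum.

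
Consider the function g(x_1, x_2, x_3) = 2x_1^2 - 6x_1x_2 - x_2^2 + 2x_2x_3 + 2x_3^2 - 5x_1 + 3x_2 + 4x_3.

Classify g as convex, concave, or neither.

neither

g is quadratic, so its Hessian is the constant matrix H = [[4, -6, 0], [-6, -2, 2], [0, 2, 4]].
Leading principal minors: 4, -44, -192.
Neither pattern holds ⇒ H is indefinite ⇒ neither convex nor concave.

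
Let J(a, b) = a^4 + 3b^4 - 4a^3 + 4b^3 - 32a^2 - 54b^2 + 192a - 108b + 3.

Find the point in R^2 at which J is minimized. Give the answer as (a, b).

J(a,b) separates as P(a) + Q(b) + 3, so its minimum is min P + min Q + 3.
P'(a) = 4(a - 4)(a - 3)(a + 4) vanishes at a ∈ {-4, 3, 4}; Q'(b) = 12(b - 3)(b + 1)(b + 3) vanishes at b ∈ {-3, -1, 3}.
Local minima of P (where P''>0): P(-4)=-768, P(4)=256. Local minima of Q: Q(-3)=-27, Q(3)=-459.
So the global minimum of J is P(-4) + Q(3) + 3 = -768 − 459 + 3 = -1224, attained at (-4, 3).

(-4, 3)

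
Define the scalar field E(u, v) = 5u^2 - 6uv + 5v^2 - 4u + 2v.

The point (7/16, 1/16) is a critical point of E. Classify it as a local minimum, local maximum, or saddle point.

The Hessian of E is constant: H = [[10, -6], [-6, 10]].
det(H) = 10·10 − (-6)² = 64.
det(H) > 0 and tr(H) = 20 > 0, so H is positive definite and the point is a local minimum.

local minimum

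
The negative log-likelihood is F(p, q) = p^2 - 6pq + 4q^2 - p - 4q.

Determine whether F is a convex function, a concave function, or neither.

neither

F is quadratic, so its Hessian is the constant matrix H = [[2, -6], [-6, 8]].
det(H) = -20, tr(H) = 10.
det(H) < 0, so H is indefinite: neither convex nor concave.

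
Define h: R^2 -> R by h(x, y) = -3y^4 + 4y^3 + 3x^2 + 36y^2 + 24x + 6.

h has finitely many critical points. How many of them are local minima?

1

h separates as a function of x plus a function of y, so ∇h=0 decouples.
∂h/∂x = 6(x + 4) = 0 at x ∈ {-4}; ∂h/∂y = -12y(y - 3)(y + 2) = 0 at y ∈ {-2, 0, 3}.
The Hessian is diagonal: diag(h_xx, h_yy). Second derivatives: h_xx(-4)=6; h_yy(-2)=-120, h_yy(0)=72, h_yy(3)=-180.
Local minima occur where both diagonal entries positive: (-4, 0). Count: 1.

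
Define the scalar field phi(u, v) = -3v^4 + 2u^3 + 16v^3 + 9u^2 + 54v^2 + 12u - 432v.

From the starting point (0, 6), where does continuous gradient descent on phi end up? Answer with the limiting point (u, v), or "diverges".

diverges

phi is separable, so gradient descent decouples: u follows -∂phi/∂u, v follows -∂phi/∂v.
∂phi/∂u = 6(u + 1)(u + 2); at u=0 this is 12, so u decreases.
∂phi/∂v = -12(v - 4)(v - 3)(v + 3); at v=6 this is -648, so v increases.
The v-coordinate has no critical point in that direction and runs off to infinity.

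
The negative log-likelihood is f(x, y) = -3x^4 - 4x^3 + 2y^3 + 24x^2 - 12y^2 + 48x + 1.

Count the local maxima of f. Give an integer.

2

f separates as a function of x plus a function of y, so ∇f=0 decouples.
∂f/∂x = -12(x - 2)(x + 1)(x + 2) = 0 at x ∈ {-2, -1, 2}; ∂f/∂y = 6y(y - 4) = 0 at y ∈ {0, 4}.
The Hessian is diagonal: diag(f_xx, f_yy). Second derivatives: f_xx(-2)=-48, f_xx(-1)=36, f_xx(2)=-144; f_yy(0)=-24, f_yy(4)=24.
Local maxima occur where both diagonal entries negative: (-2, 0), (2, 0). Count: 2.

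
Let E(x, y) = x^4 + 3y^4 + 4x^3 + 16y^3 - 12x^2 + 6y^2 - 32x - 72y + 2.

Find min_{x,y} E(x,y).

E(x,y) separates as P(x) + Q(y) + 2, so its minimum is min P + min Q + 2.
P'(x) = 4(x - 2)(x + 1)(x + 4) vanishes at x ∈ {-4, -1, 2}; Q'(y) = 12(y - 1)(y + 2)(y + 3) vanishes at y ∈ {-3, -2, 1}.
Local minima of P (where P''>0): P(-4)=-64, P(2)=-64. Local minima of Q: Q(-3)=81, Q(1)=-47.
So the global minimum of E is P(-4) + Q(1) + 2 = -64 − 47 + 2 = -109, attained at (-4, 1).

-109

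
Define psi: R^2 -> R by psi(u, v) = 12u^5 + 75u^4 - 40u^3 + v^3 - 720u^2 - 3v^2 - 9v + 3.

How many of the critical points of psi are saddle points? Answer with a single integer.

4

psi separates as a function of u plus a function of v, so ∇psi=0 decouples.
∂psi/∂u = 60u(u - 2)(u + 3)(u + 4) = 0 at u ∈ {-4, -3, 0, 2}; ∂psi/∂v = 3(v - 3)(v + 1) = 0 at v ∈ {-1, 3}.
The Hessian is diagonal: diag(psi_uu, psi_vv). Second derivatives: psi_uu(-4)=-1440, psi_uu(-3)=900, psi_uu(0)=-1440, psi_uu(2)=3600; psi_vv(-1)=-12, psi_vv(3)=12.
Saddle points occur where the two diagonal entries have opposite signs: (-4, 3), (-3, -1), (0, 3), (2, -1). Count: 4.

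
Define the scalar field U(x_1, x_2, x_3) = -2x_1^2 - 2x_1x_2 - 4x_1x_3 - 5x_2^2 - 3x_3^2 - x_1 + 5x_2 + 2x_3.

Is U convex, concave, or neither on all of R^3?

U is quadratic, so its Hessian is the constant matrix H = [[-4, -2, -4], [-2, -10, 0], [-4, 0, -6]].
Leading principal minors: -4, 36, -56.
Signs alternate −, +, − ⇒ H ≺ 0 ⇒ concave.

concave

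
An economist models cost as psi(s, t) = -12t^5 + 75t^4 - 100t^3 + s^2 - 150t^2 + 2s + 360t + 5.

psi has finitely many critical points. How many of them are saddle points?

2

psi separates as a function of s plus a function of t, so ∇psi=0 decouples.
∂psi/∂s = 2(s + 1) = 0 at s ∈ {-1}; ∂psi/∂t = -60(t - 3)(t - 2)(t - 1)(t + 1) = 0 at t ∈ {-1, 1, 2, 3}.
The Hessian is diagonal: diag(psi_ss, psi_tt). Second derivatives: psi_ss(-1)=2; psi_tt(-1)=1440, psi_tt(1)=-240, psi_tt(2)=180, psi_tt(3)=-480.
Saddle points occur where the two diagonal entries have opposite signs: (-1, 1), (-1, 3). Count: 2.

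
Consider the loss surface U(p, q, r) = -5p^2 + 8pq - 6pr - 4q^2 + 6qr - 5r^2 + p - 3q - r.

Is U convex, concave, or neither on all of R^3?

U is quadratic, so its Hessian is the constant matrix H = [[-10, 8, -6], [8, -8, 6], [-6, 6, -10]].
Leading principal minors: -10, 16, -88.
Signs alternate −, +, − ⇒ H ≺ 0 ⇒ concave.

concave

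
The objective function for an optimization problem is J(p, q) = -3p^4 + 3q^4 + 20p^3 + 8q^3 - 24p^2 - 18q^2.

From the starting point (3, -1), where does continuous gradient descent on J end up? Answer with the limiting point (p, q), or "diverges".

(1, -3)

J is separable, so gradient descent decouples: p follows -∂J/∂p, q follows -∂J/∂q.
∂J/∂p = -12p(p - 4)(p - 1); at p=3 this is 72, so p decreases.
∂J/∂q = 12q(q - 1)(q + 3); at q=-1 this is 48, so q decreases.
p converges to its nearest critical value 1 (a local min of the p-part); q converges to -3. The iterate converges to (1, -3).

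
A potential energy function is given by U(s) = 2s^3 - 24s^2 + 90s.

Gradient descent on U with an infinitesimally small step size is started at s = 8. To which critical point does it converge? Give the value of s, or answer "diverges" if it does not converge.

U'(s) = 6(s - 5)(s - 3), so U'(8) = 90.
Gradient descent moves in the -U' direction, i.e. s is decreasing.
The nearest critical point in that direction is s = 5, where U'' = 12 > 0 (a local minimum). The iterate converges there.

5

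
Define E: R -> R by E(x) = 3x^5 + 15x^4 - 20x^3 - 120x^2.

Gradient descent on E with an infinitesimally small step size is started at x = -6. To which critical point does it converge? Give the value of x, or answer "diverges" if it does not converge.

diverges

E'(x) = 15x(x - 2)(x + 2)(x + 4), so E'(-6) = 5760.
Gradient descent moves in the -E' direction, i.e. x is decreasing.
There is no critical point below x=-6, and E' keeps the same sign, so the iterate runs off to −∞.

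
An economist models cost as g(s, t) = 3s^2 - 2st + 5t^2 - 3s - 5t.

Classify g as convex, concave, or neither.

convex

g is quadratic, so its Hessian is the constant matrix H = [[6, -2], [-2, 10]].
det(H) = 56, tr(H) = 16.
det(H) > 0 and tr(H) > 0, so H is positive definite everywhere: convex.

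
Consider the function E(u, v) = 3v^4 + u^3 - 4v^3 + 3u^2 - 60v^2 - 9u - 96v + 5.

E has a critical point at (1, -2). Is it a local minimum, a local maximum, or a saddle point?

The mixed partial ∂²E/∂u∂v is 0, so the Hessian at any point is diag(E_uu, E_vv) = diag(6(u + 1), 12(3v^2 - 2v - 10)).
At (1, -2): H = diag(12, 72).
Both eigenvalues are positive, so H is positive definite: a local minimum.

local minimum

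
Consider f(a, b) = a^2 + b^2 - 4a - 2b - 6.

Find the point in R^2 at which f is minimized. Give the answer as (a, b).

(2, 1)

f(a,b) separates as P(a) + Q(b) − 6, so its minimum is min P + min Q − 6.
P'(a) = 2a - 4 vanishes at a ∈ {2}; Q'(b) = 2b - 2 vanishes at b ∈ {1}.
Local minima of P (where P''>0): P(2)=-4. Local minima of Q: Q(1)=-1.
So the global minimum of f is P(2) + Q(1) − 6 = -4 − 1 − 6 = -11, attained at (2, 1).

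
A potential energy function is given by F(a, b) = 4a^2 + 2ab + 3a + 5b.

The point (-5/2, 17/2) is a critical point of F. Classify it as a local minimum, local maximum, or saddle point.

The Hessian of F is constant: H = [[8, 2], [2, 0]].
det(H) = 8·0 − 2² = -4.
Since det(H) < 0, H is indefinite and the critical point is a saddle point.

saddle point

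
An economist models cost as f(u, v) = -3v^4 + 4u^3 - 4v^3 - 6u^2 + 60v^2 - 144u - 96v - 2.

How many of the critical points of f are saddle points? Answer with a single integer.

f separates as a function of u plus a function of v, so ∇f=0 decouples.
∂f/∂u = 12(u - 4)(u + 3) = 0 at u ∈ {-3, 4}; ∂f/∂v = -12(v - 2)(v - 1)(v + 4) = 0 at v ∈ {-4, 1, 2}.
The Hessian is diagonal: diag(f_uu, f_vv). Second derivatives: f_uu(-3)=-84, f_uu(4)=84; f_vv(-4)=-360, f_vv(1)=60, f_vv(2)=-72.
Saddle points occur where the two diagonal entries have opposite signs: (-3, 1), (4, -4), (4, 2). Count: 3.

3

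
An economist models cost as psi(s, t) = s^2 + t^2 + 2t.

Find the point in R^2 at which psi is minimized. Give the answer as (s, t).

(0, -1)

psi(s,t) separates as P(s) + Q(t), so its minimum is min P + min Q.
P'(s) = 2s vanishes at s ∈ {0}; Q'(t) = 2(t + 1) vanishes at t ∈ {-1}.
Local minima of P (where P''>0): P(0)=0. Local minima of Q: Q(-1)=-1.
So the global minimum of psi is P(0) + Q(-1) = 0 − 1 = -1, attained at (0, -1).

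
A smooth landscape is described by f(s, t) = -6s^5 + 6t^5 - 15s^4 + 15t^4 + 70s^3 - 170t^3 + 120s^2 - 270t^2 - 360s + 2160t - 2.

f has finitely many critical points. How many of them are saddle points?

8

f separates as a function of s plus a function of t, so ∇f=0 decouples.
∂f/∂s = -30(s - 2)(s - 1)(s + 2)(s + 3) = 0 at s ∈ {-3, -2, 1, 2}; ∂f/∂t = 30(t - 3)(t - 2)(t + 3)(t + 4) = 0 at t ∈ {-4, -3, 2, 3}.
The Hessian is diagonal: diag(f_ss, f_tt). Second derivatives: f_ss(-3)=600, f_ss(-2)=-360, f_ss(1)=360, f_ss(2)=-600; f_tt(-4)=-1260, f_tt(-3)=900, f_tt(2)=-900, f_tt(3)=1260.
Saddle points occur where the two diagonal entries have opposite signs: (-3, -4), (-3, 2), (-2, -3), (-2, 3), (1, -4), (1, 2), (2, -3), (2, 3). Count: 8.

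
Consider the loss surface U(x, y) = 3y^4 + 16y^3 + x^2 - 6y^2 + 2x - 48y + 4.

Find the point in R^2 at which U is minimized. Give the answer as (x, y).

(-1, -4)

U(x,y) separates as P(x) + Q(y) + 4, so its minimum is min P + min Q + 4.
P'(x) = 2x + 2 vanishes at x ∈ {-1}; Q'(y) = 12(y - 1)(y + 1)(y + 4) vanishes at y ∈ {-4, -1, 1}.
Local minima of P (where P''>0): P(-1)=-1. Local minima of Q: Q(-4)=-160, Q(1)=-35.
So the global minimum of U is P(-1) + Q(-4) + 4 = -1 − 160 + 4 = -157, attained at (-1, -4).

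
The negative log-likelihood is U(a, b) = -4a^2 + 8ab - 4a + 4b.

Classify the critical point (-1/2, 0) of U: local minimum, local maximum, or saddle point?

The Hessian of U is constant: H = [[-8, 8], [8, 0]].
det(H) = (-8)·0 − 8² = -64.
Since det(H) < 0, H is indefinite and the critical point is a saddle point.

saddle point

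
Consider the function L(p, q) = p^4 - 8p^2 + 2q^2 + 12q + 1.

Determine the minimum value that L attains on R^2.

-33

L(p,q) separates as A(p) + B(q) + 1, so its minimum is min A + min B + 1.
A'(p) = 4p(p - 2)(p + 2) vanishes at p ∈ {-2, 0, 2}; B'(q) = 4q + 12 vanishes at q ∈ {-3}.
Local minima of A (where A''>0): A(-2)=-16, A(2)=-16. Local minima of B: B(-3)=-18.
So the global minimum of L is A(-2) + B(-3) + 1 = -16 − 18 + 1 = -33, attained at (-2, -3).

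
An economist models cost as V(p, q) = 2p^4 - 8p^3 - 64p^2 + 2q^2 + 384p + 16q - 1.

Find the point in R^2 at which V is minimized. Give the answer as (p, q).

V(p,q) separates as A(p) + B(q) − 1, so its minimum is min A + min B − 1.
A'(p) = 8(p - 4)(p - 3)(p + 4) vanishes at p ∈ {-4, 3, 4}; B'(q) = 4q + 16 vanishes at q ∈ {-4}.
Local minima of A (where A''>0): A(-4)=-1536, A(4)=512. Local minima of B: B(-4)=-32.
So the global minimum of V is A(-4) + B(-4) − 1 = -1536 − 32 − 1 = -1569, attained at (-4, -4).

(-4, -4)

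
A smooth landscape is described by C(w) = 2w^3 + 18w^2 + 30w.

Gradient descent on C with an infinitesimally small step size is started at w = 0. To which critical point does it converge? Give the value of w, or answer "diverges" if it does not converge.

C'(w) = 6(w + 1)(w + 5), so C'(0) = 30.
Gradient descent moves in the -C' direction, i.e. w is decreasing.
The nearest critical point in that direction is w = -1, where C'' = 24 > 0 (a local minimum). The iterate converges there.

-1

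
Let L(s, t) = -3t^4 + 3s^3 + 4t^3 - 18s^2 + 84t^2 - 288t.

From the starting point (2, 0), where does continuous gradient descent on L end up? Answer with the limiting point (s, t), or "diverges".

L is separable, so gradient descent decouples: s follows -∂L/∂s, t follows -∂L/∂t.
∂L/∂s = 9s(s - 4); at s=2 this is -36, so s increases.
∂L/∂t = -12(t - 3)(t - 2)(t + 4); at t=0 this is -288, so t increases.
s converges to its nearest critical value 4 (a local min of the s-part); t converges to 2. The iterate converges to (4, 2).

(4, 2)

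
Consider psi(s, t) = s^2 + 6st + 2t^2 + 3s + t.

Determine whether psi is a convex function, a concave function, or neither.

psi is quadratic, so its Hessian is the constant matrix H = [[2, 6], [6, 4]].
det(H) = -28, tr(H) = 6.
det(H) < 0, so H is indefinite: neither convex nor concave.

neither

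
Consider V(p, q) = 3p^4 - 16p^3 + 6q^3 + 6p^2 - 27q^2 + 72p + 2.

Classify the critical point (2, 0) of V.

local maximum

The mixed partial ∂²V/∂p∂q is 0, so the Hessian at any point is diag(V_pp, V_qq) = diag(12(3p^2 - 8p + 1), 18(2q - 3)).
At (2, 0): H = diag(-36, -54).
Both eigenvalues are negative, so H is negative definite: a local maximum.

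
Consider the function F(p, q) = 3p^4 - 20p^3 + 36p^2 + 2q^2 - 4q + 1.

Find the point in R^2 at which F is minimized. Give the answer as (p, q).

F(p,q) separates as A(p) + B(q) + 1, so its minimum is min A + min B + 1.
A'(p) = 12p(p - 3)(p - 2) vanishes at p ∈ {0, 2, 3}; B'(q) = 4q - 4 vanishes at q ∈ {1}.
Local minima of A (where A''>0): A(0)=0, A(3)=27. Local minima of B: B(1)=-2.
So the global minimum of F is A(0) + B(1) + 1 = 0 − 2 + 1 = -1, attained at (0, 1).

(0, 1)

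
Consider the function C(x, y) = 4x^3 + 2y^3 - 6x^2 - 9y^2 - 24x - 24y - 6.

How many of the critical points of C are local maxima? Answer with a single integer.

1

C separates as a function of x plus a function of y, so ∇C=0 decouples.
∂C/∂x = 12(x - 2)(x + 1) = 0 at x ∈ {-1, 2}; ∂C/∂y = 6(y - 4)(y + 1) = 0 at y ∈ {-1, 4}.
The Hessian is diagonal: diag(C_xx, C_yy). Second derivatives: C_xx(-1)=-36, C_xx(2)=36; C_yy(-1)=-30, C_yy(4)=30.
Local maxima occur where both diagonal entries negative: (-1, -1). Count: 1.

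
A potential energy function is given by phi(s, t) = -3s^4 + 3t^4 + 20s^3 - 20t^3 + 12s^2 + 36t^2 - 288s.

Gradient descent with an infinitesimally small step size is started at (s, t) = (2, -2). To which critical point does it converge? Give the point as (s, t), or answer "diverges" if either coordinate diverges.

(3, 0)

phi is separable, so gradient descent decouples: s follows -∂phi/∂s, t follows -∂phi/∂t.
∂phi/∂s = -12(s - 4)(s - 3)(s + 2); at s=2 this is -96, so s increases.
∂phi/∂t = 12t(t - 3)(t - 2); at t=-2 this is -480, so t increases.
s converges to its nearest critical value 3 (a local min of the s-part); t converges to 0. The iterate converges to (3, 0).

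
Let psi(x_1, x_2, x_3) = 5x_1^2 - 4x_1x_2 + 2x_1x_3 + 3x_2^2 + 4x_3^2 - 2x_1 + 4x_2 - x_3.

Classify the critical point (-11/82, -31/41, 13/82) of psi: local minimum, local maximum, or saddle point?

local minimum

The Hessian is constant: H = [[10, -4, 2], [-4, 6, 0], [2, 0, 8]].
Leading principal minors: Δ₁ = 10, Δ₂ = 44, Δ₃ = 328.
All leading minors are positive, so H is positive definite: a local minimum.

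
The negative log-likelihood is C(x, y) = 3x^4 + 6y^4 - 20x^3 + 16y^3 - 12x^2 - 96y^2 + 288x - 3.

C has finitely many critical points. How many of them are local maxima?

C separates as a function of x plus a function of y, so ∇C=0 decouples.
∂C/∂x = 12(x - 4)(x - 3)(x + 2) = 0 at x ∈ {-2, 3, 4}; ∂C/∂y = 24y(y - 2)(y + 4) = 0 at y ∈ {-4, 0, 2}.
The Hessian is diagonal: diag(C_xx, C_yy). Second derivatives: C_xx(-2)=360, C_xx(3)=-60, C_xx(4)=72; C_yy(-4)=576, C_yy(0)=-192, C_yy(2)=288.
Local maxima occur where both diagonal entries negative: (3, 0). Count: 1.

1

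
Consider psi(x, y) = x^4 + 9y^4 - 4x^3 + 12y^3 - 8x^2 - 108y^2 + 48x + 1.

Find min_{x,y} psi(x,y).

-646

psi(x,y) separates as P(x) + Q(y) + 1, so its minimum is min P + min Q + 1.
P'(x) = 4(x - 3)(x - 2)(x + 2) vanishes at x ∈ {-2, 2, 3}; Q'(y) = 36y(y - 2)(y + 3) vanishes at y ∈ {-3, 0, 2}.
Local minima of P (where P''>0): P(-2)=-80, P(3)=45. Local minima of Q: Q(-3)=-567, Q(2)=-192.
So the global minimum of psi is P(-2) + Q(-3) + 1 = -80 − 567 + 1 = -646, attained at (-2, -3).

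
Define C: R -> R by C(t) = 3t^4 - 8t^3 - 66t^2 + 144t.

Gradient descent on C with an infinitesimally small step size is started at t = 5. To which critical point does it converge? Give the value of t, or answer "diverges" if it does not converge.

C'(t) = 12(t - 4)(t - 1)(t + 3), so C'(5) = 384.
Gradient descent moves in the -C' direction, i.e. t is decreasing.
The nearest critical point in that direction is t = 4, where C'' = 252 > 0 (a local minimum). The iterate converges there.

4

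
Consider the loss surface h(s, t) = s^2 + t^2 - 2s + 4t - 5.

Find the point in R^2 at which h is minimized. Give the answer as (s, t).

h(s,t) separates as P(s) + Q(t) − 5, so its minimum is min P + min Q − 5.
P'(s) = 2s - 2 vanishes at s ∈ {1}; Q'(t) = 2(t + 2) vanishes at t ∈ {-2}.
Local minima of P (where P''>0): P(1)=-1. Local minima of Q: Q(-2)=-4.
So the global minimum of h is P(1) + Q(-2) − 5 = -1 − 4 − 5 = -10, attained at (1, -2).

(1, -2)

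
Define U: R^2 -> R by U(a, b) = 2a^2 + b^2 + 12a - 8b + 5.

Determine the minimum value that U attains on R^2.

-29

U(a,b) separates as P(a) + Q(b) + 5, so its minimum is min P + min Q + 5.
P'(a) = 4a + 12 vanishes at a ∈ {-3}; Q'(b) = 2b - 8 vanishes at b ∈ {4}.
Local minima of P (where P''>0): P(-3)=-18. Local minima of Q: Q(4)=-16.
So the global minimum of U is P(-3) + Q(4) + 5 = -18 − 16 + 5 = -29, attained at (-3, 4).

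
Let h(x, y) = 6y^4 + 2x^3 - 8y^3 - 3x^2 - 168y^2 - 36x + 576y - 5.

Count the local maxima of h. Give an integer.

h separates as a function of x plus a function of y, so ∇h=0 decouples.
∂h/∂x = 6(x - 3)(x + 2) = 0 at x ∈ {-2, 3}; ∂h/∂y = 24(y - 3)(y - 2)(y + 4) = 0 at y ∈ {-4, 2, 3}.
The Hessian is diagonal: diag(h_xx, h_yy). Second derivatives: h_xx(-2)=-30, h_xx(3)=30; h_yy(-4)=1008, h_yy(2)=-144, h_yy(3)=168.
Local maxima occur where both diagonal entries negative: (-2, 2). Count: 1.

1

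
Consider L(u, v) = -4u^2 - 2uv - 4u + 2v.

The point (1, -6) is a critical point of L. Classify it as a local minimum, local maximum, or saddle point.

The Hessian of L is constant: H = [[-8, -2], [-2, 0]].
det(H) = (-8)·0 − (-2)² = -4.
Since det(H) < 0, H is indefinite and the critical point is a saddle point.

saddle point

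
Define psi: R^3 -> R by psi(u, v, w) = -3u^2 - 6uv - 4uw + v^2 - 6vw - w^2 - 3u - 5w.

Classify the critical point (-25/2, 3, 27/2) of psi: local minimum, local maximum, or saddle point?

The Hessian is constant: H = [[-6, -6, -4], [-6, 2, -6], [-4, -6, -2]].
Leading principal minors: Δ₁ = -6, Δ₂ = -48, Δ₃ = -8.
The minors fit neither the all-positive nor the alternating-sign pattern, so H is indefinite: a saddle point.

saddle point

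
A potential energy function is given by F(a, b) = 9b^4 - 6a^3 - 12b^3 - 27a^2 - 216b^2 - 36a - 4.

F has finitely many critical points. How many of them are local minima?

2

F separates as a function of a plus a function of b, so ∇F=0 decouples.
∂F/∂a = -18(a + 1)(a + 2) = 0 at a ∈ {-2, -1}; ∂F/∂b = 36b(b - 4)(b + 3) = 0 at b ∈ {-3, 0, 4}.
The Hessian is diagonal: diag(F_aa, F_bb). Second derivatives: F_aa(-2)=18, F_aa(-1)=-18; F_bb(-3)=756, F_bb(0)=-432, F_bb(4)=1008.
Local minima occur where both diagonal entries positive: (-2, -3), (-2, 4). Count: 2.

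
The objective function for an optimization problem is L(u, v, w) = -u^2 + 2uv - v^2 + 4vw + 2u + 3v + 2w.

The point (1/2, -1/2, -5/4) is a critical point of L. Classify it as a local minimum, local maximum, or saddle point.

saddle point

The Hessian is constant: H = [[-2, 2, 0], [2, -2, 4], [0, 4, 0]].
Leading principal minors: Δ₁ = -2, Δ₂ = 0, Δ₃ = 32.
The minors fit neither the all-positive nor the alternating-sign pattern, so H is indefinite: a saddle point.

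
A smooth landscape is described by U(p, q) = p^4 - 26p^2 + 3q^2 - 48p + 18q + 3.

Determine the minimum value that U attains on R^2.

-376

U(p,q) separates as A(p) + B(q) + 3, so its minimum is min A + min B + 3.
A'(p) = 4(p - 4)(p + 1)(p + 3) vanishes at p ∈ {-3, -1, 4}; B'(q) = 6q + 18 vanishes at q ∈ {-3}.
Local minima of A (where A''>0): A(-3)=-9, A(4)=-352. Local minima of B: B(-3)=-27.
So the global minimum of U is A(4) + B(-3) + 3 = -352 − 27 + 3 = -376, attained at (4, -3).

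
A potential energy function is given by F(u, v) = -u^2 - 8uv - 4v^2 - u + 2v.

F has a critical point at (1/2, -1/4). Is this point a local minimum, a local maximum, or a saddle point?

The Hessian of F is constant: H = [[-2, -8], [-8, -8]].
det(H) = (-2)·(-8) − (-8)² = -48.
Since det(H) < 0, H is indefinite and the critical point is a saddle point.

saddle point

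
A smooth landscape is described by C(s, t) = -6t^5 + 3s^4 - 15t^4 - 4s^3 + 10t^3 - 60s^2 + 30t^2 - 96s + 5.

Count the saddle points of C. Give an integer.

C separates as a function of s plus a function of t, so ∇C=0 decouples.
∂C/∂s = 12(s - 4)(s + 1)(s + 2) = 0 at s ∈ {-2, -1, 4}; ∂C/∂t = -30t(t - 1)(t + 1)(t + 2) = 0 at t ∈ {-2, -1, 0, 1}.
The Hessian is diagonal: diag(C_ss, C_tt). Second derivatives: C_ss(-2)=72, C_ss(-1)=-60, C_ss(4)=360; C_tt(-2)=180, C_tt(-1)=-60, C_tt(0)=60, C_tt(1)=-180.
Saddle points occur where the two diagonal entries have opposite signs: (-2, -1), (-2, 1), (-1, -2), (-1, 0), (4, -1), (4, 1). Count: 6.

6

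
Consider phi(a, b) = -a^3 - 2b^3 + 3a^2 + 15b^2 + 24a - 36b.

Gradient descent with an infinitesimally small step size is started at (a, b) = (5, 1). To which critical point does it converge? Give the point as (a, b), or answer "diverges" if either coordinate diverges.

diverges

phi is separable, so gradient descent decouples: a follows -∂phi/∂a, b follows -∂phi/∂b.
∂phi/∂a = -3(a - 4)(a + 2); at a=5 this is -21, so a increases.
∂phi/∂b = -6(b - 3)(b - 2); at b=1 this is -12, so b increases.
The a-coordinate has no critical point in that direction and runs off to infinity.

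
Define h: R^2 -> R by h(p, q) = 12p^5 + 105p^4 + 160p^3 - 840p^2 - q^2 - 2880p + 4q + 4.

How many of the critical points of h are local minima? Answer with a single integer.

h separates as a function of p plus a function of q, so ∇h=0 decouples.
∂h/∂p = 60(p - 2)(p + 2)(p + 3)(p + 4) = 0 at p ∈ {-4, -3, -2, 2}; ∂h/∂q = -2(q - 2) = 0 at q ∈ {2}.
The Hessian is diagonal: diag(h_pp, h_qq). Second derivatives: h_pp(-4)=-720, h_pp(-3)=300, h_pp(-2)=-480, h_pp(2)=7200; h_qq(2)=-2.
Local minima occur where both diagonal entries positive: none. Count: 0.

0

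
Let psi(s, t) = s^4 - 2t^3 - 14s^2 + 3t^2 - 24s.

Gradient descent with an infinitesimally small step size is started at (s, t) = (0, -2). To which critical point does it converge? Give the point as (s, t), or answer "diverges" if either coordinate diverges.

(3, 0)

psi is separable, so gradient descent decouples: s follows -∂psi/∂s, t follows -∂psi/∂t.
∂psi/∂s = 4(s - 3)(s + 1)(s + 2); at s=0 this is -24, so s increases.
∂psi/∂t = -6t(t - 1); at t=-2 this is -36, so t increases.
s converges to its nearest critical value 3 (a local min of the s-part); t converges to 0. The iterate converges to (3, 0).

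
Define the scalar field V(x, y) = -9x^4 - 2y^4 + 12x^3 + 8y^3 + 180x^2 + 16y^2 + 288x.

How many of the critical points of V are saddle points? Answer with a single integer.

V separates as a function of x plus a function of y, so ∇V=0 decouples.
∂V/∂x = -36(x - 4)(x + 1)(x + 2) = 0 at x ∈ {-2, -1, 4}; ∂V/∂y = -8y(y - 4)(y + 1) = 0 at y ∈ {-1, 0, 4}.
The Hessian is diagonal: diag(V_xx, V_yy). Second derivatives: V_xx(-2)=-216, V_xx(-1)=180, V_xx(4)=-1080; V_yy(-1)=-40, V_yy(0)=32, V_yy(4)=-160.
Saddle points occur where the two diagonal entries have opposite signs: (-2, 0), (-1, -1), (-1, 4), (4, 0). Count: 4.

4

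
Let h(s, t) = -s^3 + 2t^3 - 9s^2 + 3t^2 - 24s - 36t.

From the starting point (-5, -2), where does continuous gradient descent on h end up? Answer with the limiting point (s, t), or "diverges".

h is separable, so gradient descent decouples: s follows -∂h/∂s, t follows -∂h/∂t.
∂h/∂s = -3(s + 2)(s + 4); at s=-5 this is -9, so s increases.
∂h/∂t = 6(t - 2)(t + 3); at t=-2 this is -24, so t increases.
s converges to its nearest critical value -4 (a local min of the s-part); t converges to 2. The iterate converges to (-4, 2).

(-4, 2)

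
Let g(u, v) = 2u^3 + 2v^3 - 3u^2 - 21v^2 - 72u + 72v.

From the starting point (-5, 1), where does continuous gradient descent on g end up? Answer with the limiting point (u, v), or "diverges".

g is separable, so gradient descent decouples: u follows -∂g/∂u, v follows -∂g/∂v.
∂g/∂u = 6(u - 4)(u + 3); at u=-5 this is 108, so u decreases.
∂g/∂v = 6(v - 4)(v - 3); at v=1 this is 36, so v decreases.
The u-coordinate has no critical point in that direction and runs off to infinity.

diverges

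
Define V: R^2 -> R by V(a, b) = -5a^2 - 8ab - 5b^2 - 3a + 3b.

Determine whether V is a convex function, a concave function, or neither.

concave

V is quadratic, so its Hessian is the constant matrix H = [[-10, -8], [-8, -10]].
det(H) = 36, tr(H) = -20.
det(H) > 0 and tr(H) < 0, so H is negative definite everywhere: concave.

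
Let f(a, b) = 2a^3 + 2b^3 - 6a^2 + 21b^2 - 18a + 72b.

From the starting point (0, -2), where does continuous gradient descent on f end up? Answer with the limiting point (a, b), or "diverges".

f is separable, so gradient descent decouples: a follows -∂f/∂a, b follows -∂f/∂b.
∂f/∂a = 6(a - 3)(a + 1); at a=0 this is -18, so a increases.
∂f/∂b = 6(b + 3)(b + 4); at b=-2 this is 12, so b decreases.
a converges to its nearest critical value 3 (a local min of the a-part); b converges to -3. The iterate converges to (3, -3).

(3, -3)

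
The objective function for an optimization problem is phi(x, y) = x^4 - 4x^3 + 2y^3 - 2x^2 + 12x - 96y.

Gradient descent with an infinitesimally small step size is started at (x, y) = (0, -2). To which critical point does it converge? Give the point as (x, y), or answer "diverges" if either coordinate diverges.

(-1, 4)

phi is separable, so gradient descent decouples: x follows -∂phi/∂x, y follows -∂phi/∂y.
∂phi/∂x = 4(x - 3)(x - 1)(x + 1); at x=0 this is 12, so x decreases.
∂phi/∂y = 6(y - 4)(y + 4); at y=-2 this is -72, so y increases.
x converges to its nearest critical value -1 (a local min of the x-part); y converges to 4. The iterate converges to (-1, 4).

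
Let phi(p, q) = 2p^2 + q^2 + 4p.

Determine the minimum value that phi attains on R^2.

-2

phi(p,q) separates as A(p) + B(q), so its minimum is min A + min B.
A'(p) = 4p + 4 vanishes at p ∈ {-1}; B'(q) = 2q vanishes at q ∈ {0}.
Local minima of A (where A''>0): A(-1)=-2. Local minima of B: B(0)=0.
So the global minimum of phi is A(-1) + B(0) = -2 + 0 = -2, attained at (-1, 0).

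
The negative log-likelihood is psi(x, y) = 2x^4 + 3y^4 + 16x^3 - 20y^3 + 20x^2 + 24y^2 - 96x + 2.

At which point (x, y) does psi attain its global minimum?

(1, 4)

psi(x,y) separates as P(x) + Q(y) + 2, so its minimum is min P + min Q + 2.
P'(x) = 8(x - 1)(x + 3)(x + 4) vanishes at x ∈ {-4, -3, 1}; Q'(y) = 12y(y - 4)(y - 1) vanishes at y ∈ {0, 1, 4}.
Local minima of P (where P''>0): P(-4)=192, P(1)=-58. Local minima of Q: Q(0)=0, Q(4)=-128.
So the global minimum of psi is P(1) + Q(4) + 2 = -58 − 128 + 2 = -184, attained at (1, 4).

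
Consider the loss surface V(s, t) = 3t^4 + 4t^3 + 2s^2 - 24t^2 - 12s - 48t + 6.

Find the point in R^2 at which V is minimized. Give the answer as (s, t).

(3, 2)

V(s,t) separates as P(s) + Q(t) + 6, so its minimum is min P + min Q + 6.
P'(s) = 4s - 12 vanishes at s ∈ {3}; Q'(t) = 12(t - 2)(t + 1)(t + 2) vanishes at t ∈ {-2, -1, 2}.
Local minima of P (where P''>0): P(3)=-18. Local minima of Q: Q(-2)=16, Q(2)=-112.
So the global minimum of V is P(3) + Q(2) + 6 = -18 − 112 + 6 = -124, attained at (3, 2).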